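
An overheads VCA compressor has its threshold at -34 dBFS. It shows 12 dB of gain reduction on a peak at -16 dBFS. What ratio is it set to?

3:1

Input overshoot = -16 − (-34) = 18 dB.
Output overshoot = 18 − 12 = 6 dB.
Ratio = input overshoot / output overshoot = 18 / 6 = 3.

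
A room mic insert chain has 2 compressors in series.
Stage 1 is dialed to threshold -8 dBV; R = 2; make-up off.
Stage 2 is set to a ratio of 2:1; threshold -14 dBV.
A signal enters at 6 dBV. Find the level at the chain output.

Stage 1: 14 dB above -8 dBV, reduced 2:1 to 7 dB above → -1 dBV.
Stage 2: -1 dBV is 13 dB over -14 dBV; at 2:1 that becomes 6.5 dB over, giving -7.5 dBV.

-7.5 dBV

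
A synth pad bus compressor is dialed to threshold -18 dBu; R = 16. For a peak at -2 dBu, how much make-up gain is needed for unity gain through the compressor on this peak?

Without make-up, output = threshold + overshoot/16 = -18 + 1 = -17 dBu.
Gap to target: 15 dB.

15 dB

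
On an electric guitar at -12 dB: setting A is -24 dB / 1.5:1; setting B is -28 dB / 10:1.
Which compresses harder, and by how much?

B, by 10.4 dB

A: 12 dB over, compressed to 8 dB over, so 4 dB of GR.
B: 16 dB over, compressed to 1.6 dB over, so 14.4 dB of GR.
B applies 10.4 dB more gain reduction.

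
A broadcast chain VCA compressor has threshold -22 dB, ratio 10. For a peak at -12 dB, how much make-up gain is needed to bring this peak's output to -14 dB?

Overshoot 10 dB → 10/10 = 1 dB after compression, so the compressed level is -22 + 1 = -21 dB.
Make-up = target − compressed = -14 − (-21) = 7 dB.

7 dB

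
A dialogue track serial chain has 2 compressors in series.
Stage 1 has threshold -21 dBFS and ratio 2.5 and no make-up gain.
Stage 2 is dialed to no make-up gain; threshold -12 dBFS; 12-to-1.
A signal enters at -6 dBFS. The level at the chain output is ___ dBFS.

-15 dBFS

Stage 1: 15 dB above -21 dBFS, reduced 2.5:1 to 6 dB above → -15 dBFS.
Stage 2: -15 dBFS ≤ -12 dBFS, so stage 2 doesn't engage; output -15 dBFS.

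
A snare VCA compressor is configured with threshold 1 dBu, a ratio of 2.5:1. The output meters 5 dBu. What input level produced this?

The compressed level sits 5 − 1 = 4 dB over threshold.
Input overshoot = R × output overshoot = 10 dB → input = 1 + 10 = 11 dBu.

11 dBu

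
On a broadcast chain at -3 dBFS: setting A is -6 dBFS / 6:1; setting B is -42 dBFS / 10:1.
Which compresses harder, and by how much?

B, by 32.6 dB

A: GR = 3 − 3/6 = 2.5 dB.
B: GR = 39 − 39/10 = 35.1 dB.
B reduces 32.6 dB more.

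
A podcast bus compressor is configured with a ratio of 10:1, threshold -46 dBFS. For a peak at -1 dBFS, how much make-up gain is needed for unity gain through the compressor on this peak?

Overshoot 45 dB → 45/10 = 4.5 dB after compression, so the compressed level is -46 + 4.5 = -41.5 dBFS.
Make-up = target − compressed = -1 − (-41.5) = 40.5 dB.

40.5 dB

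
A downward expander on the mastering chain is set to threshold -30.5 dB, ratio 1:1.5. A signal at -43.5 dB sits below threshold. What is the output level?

Below threshold, a 1:1.5 expander applies gain = (1.5−1)×(T − x) of attenuation.
(1.5−1) × 13 = 6.5 dB, so output = -43.5 − 6.5 = -50 dB.

-50 dB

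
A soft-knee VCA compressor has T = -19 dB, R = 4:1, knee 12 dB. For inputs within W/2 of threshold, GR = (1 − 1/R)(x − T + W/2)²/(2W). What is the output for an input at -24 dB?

x − T + W/2 = -24 − (-19) + 6 = 1.
GR = (1 − 1/4) × 1² / 24 = 0.75 × 1 / 24 = 0.03125 dB.
Output = -24 − 0.03125 = -24.03125 dB.

-24.03125 dB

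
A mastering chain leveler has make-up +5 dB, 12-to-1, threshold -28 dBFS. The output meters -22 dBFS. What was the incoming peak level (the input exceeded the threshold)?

Stripping the +5 dB make-up gives -27 dBFS at the gain stage.
The compressed level sits -27 − (-28) = 1 dB over threshold.
Undo the ratio: input overshoot = 1 × 12 = 12 dB, giving input = -16 dBFS.

-16 dBFS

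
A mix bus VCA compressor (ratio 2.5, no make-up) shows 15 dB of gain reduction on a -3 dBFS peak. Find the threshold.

Let T be the threshold. Output overshoot = (input overshoot)/R, so -18 − T = (-3 − T)/2.5.
2.5·(-18 − T) = -3 − T → 1.5·T = -45 − (-3) = -42.
T = -42/1.5 = -28 dBFS.

-28 dBFS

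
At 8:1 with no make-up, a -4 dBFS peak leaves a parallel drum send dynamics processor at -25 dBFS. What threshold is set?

-28 dBFS

Let T be the threshold. Output overshoot = (input overshoot)/R, so -25 − T = (-4 − T)/8.
8·(-25 − T) = -4 − T → 7·T = -200 − (-4) = -196.
T = -196/7 = -28 dBFS.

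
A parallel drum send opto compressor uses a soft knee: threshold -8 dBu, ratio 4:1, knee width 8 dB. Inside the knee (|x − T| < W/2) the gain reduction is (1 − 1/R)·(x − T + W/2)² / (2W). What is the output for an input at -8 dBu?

-8.75 dBu

x − T + W/2 = -8 − (-8) + 4 = 4.
GR = (1 − 1/4) × 4² / 16 = 0.75 × 16 / 16 = 0.75 dB.
Output = -8 − 0.75 = -8.75 dBu.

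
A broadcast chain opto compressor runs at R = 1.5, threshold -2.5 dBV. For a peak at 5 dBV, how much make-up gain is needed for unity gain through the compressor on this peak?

2.5 dB

Overshoot 7.5 dB → 7.5/1.5 = 5 dB after compression, so the compressed level is -2.5 + 5 = 2.5 dBV.
Make-up = target − compressed = 5 − 2.5 = 2.5 dB.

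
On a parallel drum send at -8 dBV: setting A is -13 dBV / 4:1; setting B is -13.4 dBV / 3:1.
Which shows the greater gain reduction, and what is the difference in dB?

A, by 0.15 dB

A: overshoot 5 dB → output overshoot 1.25 dB → GR 3.75 dB.
B: overshoot 5.4 dB → output overshoot 1.8 dB → GR 3.6 dB.
Difference: 0.15 dB in favour of A.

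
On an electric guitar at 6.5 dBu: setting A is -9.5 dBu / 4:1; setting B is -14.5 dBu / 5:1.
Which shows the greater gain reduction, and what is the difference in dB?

A: overshoot 16 dB → output overshoot 4 dB → GR 12 dB.
B: overshoot 21 dB → output overshoot 4.2 dB → GR 16.8 dB.
B reduces 4.8 dB more.

B, by 4.8 dB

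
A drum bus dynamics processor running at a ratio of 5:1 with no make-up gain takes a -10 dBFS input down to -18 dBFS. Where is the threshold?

-20 dBFS

Input is 10 dB above T (since output overshoot × R = input overshoot: (-18 − T)·5 = -10 − T gives T = -20 dBFS).
Check: -20 + (-10 − (-20))/5 = -20 + 2 = -18 dBFS. ✓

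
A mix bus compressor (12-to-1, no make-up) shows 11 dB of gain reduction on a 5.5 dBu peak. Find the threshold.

Let T be the threshold. Output overshoot = (input overshoot)/R, so -5.5 − T = (5.5 − T)/12.
12·(-5.5 − T) = 5.5 − T → 11·T = -66 − 5.5 = -71.5.
T = -71.5/11 = -6.5 dBu.

-6.5 dBu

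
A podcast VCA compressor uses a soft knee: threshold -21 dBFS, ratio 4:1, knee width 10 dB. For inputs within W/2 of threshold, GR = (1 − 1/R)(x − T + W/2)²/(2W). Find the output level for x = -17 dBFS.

-20.0375 dBFS

x − T + W/2 = -17 − (-21) + 5 = 9.
GR = (1 − 1/4) × 9² / 20 = 0.75 × 81 / 20 = 3.0375 dB.
Output = -17 − 3.0375 = -20.0375 dBFS.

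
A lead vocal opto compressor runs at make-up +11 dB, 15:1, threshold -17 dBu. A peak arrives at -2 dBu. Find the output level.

-5 dBu

The input is 15 dB above the -17 dBu threshold.
15:1 compression reduces that to 15/15 = 1 dB over.
That puts the output at -16 dBu; make-up adds 11 dB, giving -5 dBu.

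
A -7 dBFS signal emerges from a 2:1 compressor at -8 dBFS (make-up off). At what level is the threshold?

Input is 2 dB above T (since output overshoot × R = input overshoot: (-8 − T)·2 = -7 − T gives T = -9 dBFS).
Check: -9 + (-7 − (-9))/2 = -9 + 1 = -8 dBFS. ✓

-9 dBFS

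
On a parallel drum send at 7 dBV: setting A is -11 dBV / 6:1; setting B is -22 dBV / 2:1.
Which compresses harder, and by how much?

A: 18 dB over, compressed to 3 dB over, so 15 dB of GR.
B: 29 dB over, compressed to 14.5 dB over, so 14.5 dB of GR.
A applies 0.5 dB more gain reduction.

A, by 0.5 dB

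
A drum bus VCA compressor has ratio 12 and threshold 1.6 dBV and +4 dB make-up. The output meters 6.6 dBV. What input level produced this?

13.6 dBV

Before make-up, the level was 6.6 − 4 = 2.6 dBV.
Post-compression overshoot = 2.6 − 1.6 = 1 dB.
Before 12:1 compression the overshoot was 1 × 12 = 12 dB, so input = 1.6 + 12 = 13.6 dBV.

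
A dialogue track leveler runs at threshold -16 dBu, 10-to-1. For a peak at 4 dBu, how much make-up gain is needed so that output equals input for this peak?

The peak compresses to -16 + 20/10 = -14 dBu.
To reach 4 dBu requires 4 − (-14) = 18 dB of make-up.

18 dB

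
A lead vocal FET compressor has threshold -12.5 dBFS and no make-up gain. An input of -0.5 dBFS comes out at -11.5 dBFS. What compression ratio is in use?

12:1

Input overshoot = -0.5 − (-12.5) = 12 dB; output overshoot = -11.5 − (-12.5) = 1 dB.
Ratio = 12 / 1 = 12.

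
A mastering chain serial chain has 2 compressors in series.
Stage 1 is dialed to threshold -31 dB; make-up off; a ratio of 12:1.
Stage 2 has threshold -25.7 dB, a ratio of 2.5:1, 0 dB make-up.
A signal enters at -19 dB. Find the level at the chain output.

-30 dB

Stage 1: overshoot 12 dB → 12/12 = 1 dB → -30 dB.
Stage 2: -30 dB is at or below the -25.7 dB threshold — no compression; output -30 dB.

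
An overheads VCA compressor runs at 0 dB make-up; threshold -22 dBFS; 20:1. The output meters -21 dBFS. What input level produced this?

-2 dBFS

The compressed level sits -21 − (-22) = 1 dB over threshold.
Before 20:1 compression the overshoot was 1 × 20 = 20 dB, so input = -22 + 20 = -2 dBFS.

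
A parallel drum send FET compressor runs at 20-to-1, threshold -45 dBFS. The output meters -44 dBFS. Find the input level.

The compressed level sits -44 − (-45) = 1 dB over threshold.
Before 20:1 compression the overshoot was 1 × 20 = 20 dB, so input = -45 + 20 = -25 dBFS.

-25 dBFS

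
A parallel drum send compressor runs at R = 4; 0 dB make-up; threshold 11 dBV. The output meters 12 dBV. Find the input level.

15 dBV

The compressed level sits 12 − 11 = 1 dB over threshold.
Input overshoot = R × output overshoot = 4 dB → input = 11 + 4 = 15 dBV.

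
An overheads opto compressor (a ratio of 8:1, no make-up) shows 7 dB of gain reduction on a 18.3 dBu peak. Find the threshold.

10.3 dBu

Gain reduction = 18.3 − 11.3 = 7 dB; output overshoot = GR / (R − 1) = 7 / 7 = 1 dB.
Threshold = output − output overshoot = 11.3 − 1 = 10.3 dBu.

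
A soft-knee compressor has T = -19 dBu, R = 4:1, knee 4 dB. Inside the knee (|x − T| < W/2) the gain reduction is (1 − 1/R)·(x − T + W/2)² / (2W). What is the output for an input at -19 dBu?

x − T + W/2 = -19 − (-19) + 2 = 2.
GR = (1 − 1/4) × 2² / 8 = 0.75 × 4 / 8 = 0.375 dB.
Output = -19 − 0.375 = -19.375 dBu.

-19.375 dBu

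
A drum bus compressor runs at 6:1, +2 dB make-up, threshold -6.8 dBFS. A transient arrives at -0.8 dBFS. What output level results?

-3.8 dBFS

-0.8 dBFS sits 6 dB over threshold.
6:1 compression reduces that to 6/6 = 1 dB over.
So the level is -6.8 + 1 = -5.8 dBFS; make-up adds 2 dB, giving -3.8 dBFS.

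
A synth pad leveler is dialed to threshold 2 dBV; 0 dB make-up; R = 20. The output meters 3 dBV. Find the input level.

The compressed level sits 3 − 2 = 1 dB over threshold.
Undo the ratio: input overshoot = 1 × 20 = 20 dB, giving input = 22 dBV.

22 dBV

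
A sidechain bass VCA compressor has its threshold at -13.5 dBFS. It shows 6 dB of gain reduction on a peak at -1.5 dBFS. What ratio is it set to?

Input overshoot = -1.5 − (-13.5) = 12 dB.
Output overshoot = 12 − 6 = 6 dB.
Ratio = input overshoot / output overshoot = 12 / 6 = 2.

2:1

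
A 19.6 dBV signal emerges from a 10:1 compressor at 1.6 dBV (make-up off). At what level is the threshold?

-0.4 dBV

Input is 20 dB above T (since output overshoot × R = input overshoot: (1.6 − T)·10 = 19.6 − T gives T = -0.4 dBV).
Check: -0.4 + (19.6 − (-0.4))/10 = -0.4 + 2 = 1.6 dBV. ✓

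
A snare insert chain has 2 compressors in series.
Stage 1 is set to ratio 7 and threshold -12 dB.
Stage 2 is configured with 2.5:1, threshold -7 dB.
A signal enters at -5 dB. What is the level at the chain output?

Stage 1: -5 dB is 7 dB over -12 dB; at 7:1 that becomes 1 dB over, giving -11 dB.
Stage 2: -11 dB is at or below the -7 dB threshold — no compression; output -11 dB.

-11 dB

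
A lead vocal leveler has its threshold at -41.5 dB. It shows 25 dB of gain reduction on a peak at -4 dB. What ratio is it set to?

3:1

Input overshoot = -4 − (-41.5) = 37.5 dB.
Output overshoot = 37.5 − 25 = 12.5 dB.
Ratio = input overshoot / output overshoot = 37.5 / 12.5 = 3.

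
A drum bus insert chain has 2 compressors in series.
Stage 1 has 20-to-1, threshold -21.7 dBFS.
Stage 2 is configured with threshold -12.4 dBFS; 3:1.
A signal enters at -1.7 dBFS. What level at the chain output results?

-20.7 dBFS

Stage 1: -1.7 dBFS is 20 dB over -21.7 dBFS; at 20:1 that becomes 1 dB over, giving -20.7 dBFS.
Stage 2: -20.7 dBFS ≤ -12.4 dBFS, so stage 2 doesn't engage; output -20.7 dBFS.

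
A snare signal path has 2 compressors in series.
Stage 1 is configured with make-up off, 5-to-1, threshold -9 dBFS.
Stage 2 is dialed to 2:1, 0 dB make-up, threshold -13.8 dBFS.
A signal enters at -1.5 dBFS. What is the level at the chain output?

Stage 1: overshoot 7.5 dB → 7.5/5 = 1.5 dB → -7.5 dBFS.
Stage 2: -7.5 dBFS is 6.3 dB over -13.8 dBFS; at 2:1 that becomes 3.15 dB over, giving -10.65 dBFS.

-10.65 dBFS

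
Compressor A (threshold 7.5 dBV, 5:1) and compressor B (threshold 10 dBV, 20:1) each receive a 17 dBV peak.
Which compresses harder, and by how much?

A: GR = 9.5 − 9.5/5 = 7.6 dB.
B: GR = 7 − 7/20 = 6.65 dB.
Difference: 0.95 dB in favour of A.

A, by 0.95 dB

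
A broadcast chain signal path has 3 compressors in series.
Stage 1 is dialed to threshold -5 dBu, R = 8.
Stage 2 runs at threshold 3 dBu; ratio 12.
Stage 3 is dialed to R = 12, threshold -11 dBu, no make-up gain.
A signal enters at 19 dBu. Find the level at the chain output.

Stage 1: overshoot 24 dB → 24/8 = 3 dB → -2 dBu.
Stage 2: below threshold (-2 ≤ 3); passes unchanged; output -2 dBu.
Stage 3: overshoot 9 dB → 9/12 = 0.75 dB → -10.25 dBu.

-10.25 dBu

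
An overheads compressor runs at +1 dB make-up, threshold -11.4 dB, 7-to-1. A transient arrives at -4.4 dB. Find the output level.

-9.4 dB

The input is 7 dB above the -11.4 dB threshold.
At 7:1 the overshoot is divided by 7, leaving 1 dB above threshold.
That puts the output at -10.4 dB; make-up adds 1 dB, giving -9.4 dB.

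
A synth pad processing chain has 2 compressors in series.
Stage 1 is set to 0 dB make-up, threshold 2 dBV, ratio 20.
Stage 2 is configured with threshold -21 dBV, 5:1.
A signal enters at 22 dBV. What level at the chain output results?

Stage 1: 22 dBV is 20 dB over 2 dBV; at 20:1 that becomes 1 dB over, giving 3 dBV.
Stage 2: 3 dBV is 24 dB over -21 dBV; at 5:1 that becomes 4.8 dB over, giving -16.2 dBV.

-16.2 dBV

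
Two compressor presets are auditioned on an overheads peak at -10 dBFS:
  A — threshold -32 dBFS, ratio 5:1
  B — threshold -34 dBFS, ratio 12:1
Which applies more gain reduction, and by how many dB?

B, by 4.4 dB

A: 22 dB over, compressed to 4.4 dB over, so 17.6 dB of GR.
B: 24 dB over, compressed to 2 dB over, so 22 dB of GR.
B applies 4.4 dB more gain reduction.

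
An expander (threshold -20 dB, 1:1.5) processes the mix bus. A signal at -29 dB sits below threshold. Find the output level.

-33.5 dB

The input is 9 dB below the -20 dB threshold.
A 1:1.5 expander multiplies undershoot by 1.5: 9 × 1.5 = 13.5 dB below threshold.
Output = -20 − 13.5 = -33.5 dB.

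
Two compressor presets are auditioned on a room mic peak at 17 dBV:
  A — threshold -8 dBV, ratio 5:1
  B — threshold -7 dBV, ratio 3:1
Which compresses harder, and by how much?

A: GR = 25 − 25/5 = 20 dB.
B: GR = 24 − 24/3 = 16 dB.
A reduces 4 dB more.

A, by 4 dB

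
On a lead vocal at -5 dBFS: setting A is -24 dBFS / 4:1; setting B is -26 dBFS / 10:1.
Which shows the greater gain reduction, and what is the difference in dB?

B, by 4.65 dB

A: 19 dB over, compressed to 4.75 dB over, so 14.25 dB of GR.
B: 21 dB over, compressed to 2.1 dB over, so 18.9 dB of GR.
B applies 4.65 dB more gain reduction.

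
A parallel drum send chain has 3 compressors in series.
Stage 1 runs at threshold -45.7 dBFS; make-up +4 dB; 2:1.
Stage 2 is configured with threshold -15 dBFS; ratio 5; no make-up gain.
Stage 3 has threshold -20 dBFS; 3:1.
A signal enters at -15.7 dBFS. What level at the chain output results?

Stage 1: -15.7 dBFS is 30 dB over -45.7 dBFS; at 2:1 that becomes 15 dB over, giving -30.7 dBFS; +4 dB make-up → -26.7 dBFS.
Stage 2: -26.7 dBFS is at or below the -15 dBFS threshold — no compression; output -26.7 dBFS.
Stage 3: -26.7 dBFS is at or below the -20 dBFS threshold — no compression; output -26.7 dBFS.

-26.7 dBFS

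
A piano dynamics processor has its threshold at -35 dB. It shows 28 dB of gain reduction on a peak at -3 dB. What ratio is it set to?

Input overshoot = -3 − (-35) = 32 dB.
Output overshoot = 32 − 28 = 4 dB.
Ratio = input overshoot / output overshoot = 32 / 4 = 8.

8:1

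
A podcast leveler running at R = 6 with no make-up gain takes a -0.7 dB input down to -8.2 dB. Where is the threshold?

-9.7 dB

Gain reduction = -0.7 − (-8.2) = 7.5 dB; output overshoot = GR / (R − 1) = 7.5 / 5 = 1.5 dB.
Threshold = output − output overshoot = -8.2 − 1.5 = -9.7 dB.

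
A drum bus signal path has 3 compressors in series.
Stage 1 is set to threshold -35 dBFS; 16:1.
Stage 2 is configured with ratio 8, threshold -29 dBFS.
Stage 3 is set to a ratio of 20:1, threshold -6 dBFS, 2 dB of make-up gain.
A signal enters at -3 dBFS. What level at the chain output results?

Stage 1: -3 dBFS is 32 dB over -35 dBFS; at 16:1 that becomes 2 dB over, giving -33 dBFS.
Stage 2: -33 dBFS ≤ -29 dBFS, so stage 2 doesn't engage; output -33 dBFS.
Stage 3: below threshold (-33 ≤ -6); passes unchanged; make-up brings it to -31 dBFS.

-31 dBFS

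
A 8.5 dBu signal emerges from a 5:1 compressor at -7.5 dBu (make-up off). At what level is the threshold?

-11.5 dBu

Let T be the threshold. Output overshoot = (input overshoot)/R, so -7.5 − T = (8.5 − T)/5.
5·(-7.5 − T) = 8.5 − T → 4·T = -37.5 − 8.5 = -46.
T = -46/4 = -11.5 dBu.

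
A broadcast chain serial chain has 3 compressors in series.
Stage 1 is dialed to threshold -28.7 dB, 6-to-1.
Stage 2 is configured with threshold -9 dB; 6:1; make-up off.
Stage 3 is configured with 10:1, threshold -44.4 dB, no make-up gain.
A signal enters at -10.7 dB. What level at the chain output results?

Stage 1: -10.7 dB is 18 dB over -28.7 dB; at 6:1 that becomes 3 dB over, giving -25.7 dB.
Stage 2: below threshold (-25.7 ≤ -9); passes unchanged; output -25.7 dB.
Stage 3: 18.7 dB above -44.4 dB, reduced 10:1 to 1.87 dB above → -42.53 dB.

-42.53 dB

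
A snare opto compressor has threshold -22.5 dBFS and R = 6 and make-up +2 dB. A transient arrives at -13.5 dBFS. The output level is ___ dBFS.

-13.5 dBFS sits 9 dB over threshold.
6:1 compression reduces that to 9/6 = 1.5 dB over.
That puts the output at -21 dBFS; make-up adds 2 dB, giving -19 dBFS.

-19 dBFS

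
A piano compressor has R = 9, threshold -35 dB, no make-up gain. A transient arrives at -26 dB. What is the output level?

-34 dB

-26 dB sits 9 dB over threshold.
9:1 compression reduces that to 9/9 = 1 dB over.
So the level is -35 + 1 = -34 dB.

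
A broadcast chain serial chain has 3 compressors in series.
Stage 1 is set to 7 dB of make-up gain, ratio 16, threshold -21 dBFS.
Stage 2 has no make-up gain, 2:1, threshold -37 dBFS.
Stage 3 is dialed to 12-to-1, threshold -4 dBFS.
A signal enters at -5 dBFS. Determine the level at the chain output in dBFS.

-25 dBFS

Stage 1: 16 dB above -21 dBFS, reduced 16:1 to 1 dB above → -20 dBFS; +7 dB make-up → -13 dBFS.
Stage 2: overshoot 24 dB → 24/2 = 12 dB → -25 dBFS.
Stage 3: below threshold (-25 ≤ -4); passes unchanged; output -25 dBFS.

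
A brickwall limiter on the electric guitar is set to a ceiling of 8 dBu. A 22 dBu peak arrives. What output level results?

A brickwall limiter is an ∞:1 compressor: any input above the ceiling is clamped to 8 dBu.

8 dBu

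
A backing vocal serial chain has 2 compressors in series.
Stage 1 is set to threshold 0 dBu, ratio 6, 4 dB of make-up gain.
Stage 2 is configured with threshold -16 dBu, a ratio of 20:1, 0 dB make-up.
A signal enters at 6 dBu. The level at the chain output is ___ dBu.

-14.95 dBu

Stage 1: overshoot 6 dB → 6/6 = 1 dB → 1 dBu; +4 dB make-up → 5 dBu.
Stage 2: 5 dBu is 21 dB over -16 dBu; at 20:1 that becomes 1.05 dB over, giving -14.95 dBu.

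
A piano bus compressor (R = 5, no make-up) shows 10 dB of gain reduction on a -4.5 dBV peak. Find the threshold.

-17 dBV

Let T be the threshold. Output overshoot = (input overshoot)/R, so -14.5 − T = (-4.5 − T)/5.
5·(-14.5 − T) = -4.5 − T → 4·T = -72.5 − (-4.5) = -68.
T = -68/4 = -17 dBV.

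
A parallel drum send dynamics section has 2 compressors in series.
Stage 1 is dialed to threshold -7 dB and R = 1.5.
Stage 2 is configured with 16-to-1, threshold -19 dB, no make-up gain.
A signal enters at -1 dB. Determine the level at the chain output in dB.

Stage 1: -1 dB is 6 dB over -7 dB; at 1.5:1 that becomes 4 dB over, giving -3 dB.
Stage 2: overshoot 16 dB → 16/16 = 1 dB → -18 dB.

-18 dB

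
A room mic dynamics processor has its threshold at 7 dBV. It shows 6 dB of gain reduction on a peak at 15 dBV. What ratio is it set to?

4:1

Input overshoot = 15 − 7 = 8 dB.
Output overshoot = 8 − 6 = 2 dB.
Ratio = input overshoot / output overshoot = 8 / 2 = 4.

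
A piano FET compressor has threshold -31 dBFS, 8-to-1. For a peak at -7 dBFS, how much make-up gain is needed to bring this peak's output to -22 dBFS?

6 dB

Overshoot 24 dB → 24/8 = 3 dB after compression, so the compressed level is -31 + 3 = -28 dBFS.
Make-up = target − compressed = -22 − (-28) = 6 dB.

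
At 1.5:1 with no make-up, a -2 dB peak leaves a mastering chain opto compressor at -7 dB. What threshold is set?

Gain reduction = -2 − (-7) = 5 dB; output overshoot = GR / (R − 1) = 5 / 0.5 = 10 dB.
Threshold = output − output overshoot = -7 − 10 = -17 dB.

-17 dB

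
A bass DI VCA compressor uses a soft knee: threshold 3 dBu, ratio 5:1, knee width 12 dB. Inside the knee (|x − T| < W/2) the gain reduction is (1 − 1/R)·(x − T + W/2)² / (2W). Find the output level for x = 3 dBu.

1.8 dBu

x − T + W/2 = 3 − 3 + 6 = 6.
GR = (1 − 1/5) × 6² / 24 = 0.8 × 36 / 24 = 1.2 dB.
Output = 3 − 1.2 = 1.8 dBu.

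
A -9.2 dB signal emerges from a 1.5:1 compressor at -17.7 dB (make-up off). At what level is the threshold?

Input is 25.5 dB above T (since output overshoot × R = input overshoot: (-17.7 − T)·1.5 = -9.2 − T gives T = -34.7 dB).
Check: -34.7 + (-9.2 − (-34.7))/1.5 = -34.7 + 17 = -17.7 dB. ✓

-34.7 dB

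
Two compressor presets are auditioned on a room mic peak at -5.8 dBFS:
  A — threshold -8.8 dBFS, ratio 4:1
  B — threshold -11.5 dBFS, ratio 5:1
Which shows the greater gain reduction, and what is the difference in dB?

A: GR = 3 − 3/4 = 2.25 dB.
B: GR = 5.7 − 5.7/5 = 4.56 dB.
B applies 2.31 dB more gain reduction.

B, by 2.31 dB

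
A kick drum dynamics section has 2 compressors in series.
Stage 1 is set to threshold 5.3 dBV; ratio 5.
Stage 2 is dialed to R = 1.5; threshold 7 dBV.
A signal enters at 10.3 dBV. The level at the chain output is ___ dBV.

6.3 dBV

Stage 1: 10.3 dBV is 5 dB over 5.3 dBV; at 5:1 that becomes 1 dB over, giving 6.3 dBV.
Stage 2: below threshold (6.3 ≤ 7); passes unchanged; output 6.3 dBV.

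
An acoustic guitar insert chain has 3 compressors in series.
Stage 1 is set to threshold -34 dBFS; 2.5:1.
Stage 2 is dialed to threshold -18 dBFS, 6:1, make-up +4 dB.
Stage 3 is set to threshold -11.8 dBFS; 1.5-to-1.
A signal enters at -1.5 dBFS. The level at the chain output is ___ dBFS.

Stage 1: 32.5 dB above -34 dBFS, reduced 2.5:1 to 13 dB above → -21 dBFS.
Stage 2: -21 dBFS ≤ -18 dBFS, so stage 2 doesn't engage; make-up brings it to -17 dBFS.
Stage 3: below threshold (-17 ≤ -11.8); passes unchanged; output -17 dBFS.

-17 dBFS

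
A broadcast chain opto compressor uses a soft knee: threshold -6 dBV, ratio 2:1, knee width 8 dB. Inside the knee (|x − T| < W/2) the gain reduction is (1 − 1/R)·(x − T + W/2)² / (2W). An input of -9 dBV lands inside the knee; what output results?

-9.03125 dBV

x − T + W/2 = -9 − (-6) + 4 = 1.
GR = (1 − 1/2) × 1² / 16 = 0.5 × 1 / 16 = 0.03125 dB.
Output = -9 − 0.03125 = -9.03125 dBV.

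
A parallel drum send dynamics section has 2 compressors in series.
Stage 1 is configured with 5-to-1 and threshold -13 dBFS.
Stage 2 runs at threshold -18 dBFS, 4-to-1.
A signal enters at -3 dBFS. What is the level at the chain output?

-16.25 dBFS

Stage 1: 10 dB above -13 dBFS, reduced 5:1 to 2 dB above → -11 dBFS.
Stage 2: -11 dBFS is 7 dB over -18 dBFS; at 4:1 that becomes 1.75 dB over, giving -16.25 dBFS.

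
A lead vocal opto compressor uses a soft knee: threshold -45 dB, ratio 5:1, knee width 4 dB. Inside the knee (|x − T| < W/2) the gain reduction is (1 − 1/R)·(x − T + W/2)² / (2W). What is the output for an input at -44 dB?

-44.9 dB

x − T + W/2 = -44 − (-45) + 2 = 3.
GR = (1 − 1/5) × 3² / 8 = 0.8 × 9 / 8 = 0.9 dB.
Output = -44 − 0.9 = -44.9 dB.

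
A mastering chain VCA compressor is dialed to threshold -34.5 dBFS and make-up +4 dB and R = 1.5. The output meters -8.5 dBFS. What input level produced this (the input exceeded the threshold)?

-1.5 dBFS

Stripping the +4 dB make-up gives -12.5 dBFS at the gain stage.
That's 22 dB above the -34.5 dBFS threshold.
Undo the ratio: input overshoot = 22 × 1.5 = 33 dB, giving input = -1.5 dBFS.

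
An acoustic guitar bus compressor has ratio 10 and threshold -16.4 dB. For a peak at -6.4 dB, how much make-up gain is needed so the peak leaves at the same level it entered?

The peak compresses to -16.4 + 10/10 = -15.4 dB.
To reach -6.4 dB requires -6.4 − (-15.4) = 9 dB of make-up.

9 dB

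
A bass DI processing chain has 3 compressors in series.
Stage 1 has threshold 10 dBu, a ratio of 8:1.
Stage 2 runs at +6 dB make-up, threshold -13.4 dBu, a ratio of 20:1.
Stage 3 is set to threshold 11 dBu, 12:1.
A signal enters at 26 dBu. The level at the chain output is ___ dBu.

Stage 1: overshoot 16 dB → 16/8 = 2 dB → 12 dBu.
Stage 2: 12 dBu is 25.4 dB over -13.4 dBu; at 20:1 that becomes 1.27 dB over, giving -12.13 dBu; +6 dB make-up → -6.13 dBu.
Stage 3: -6.13 dBu is at or below the 11 dBu threshold — no compression; output -6.13 dBu.

-6.13 dBu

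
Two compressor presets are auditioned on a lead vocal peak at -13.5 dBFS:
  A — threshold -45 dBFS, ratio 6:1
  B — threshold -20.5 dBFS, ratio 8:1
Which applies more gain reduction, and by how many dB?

A, by 20.125 dB

A: overshoot 31.5 dB → output overshoot 5.25 dB → GR 26.25 dB.
B: overshoot 7 dB → output overshoot 0.875 dB → GR 6.125 dB.
Difference: 20.125 dB in favour of A.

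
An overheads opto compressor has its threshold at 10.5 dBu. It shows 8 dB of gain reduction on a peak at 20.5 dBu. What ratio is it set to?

5:1

Input overshoot = 20.5 − 10.5 = 10 dB.
Output overshoot = 10 − 8 = 2 dB.
Ratio = input overshoot / output overshoot = 10 / 2 = 5.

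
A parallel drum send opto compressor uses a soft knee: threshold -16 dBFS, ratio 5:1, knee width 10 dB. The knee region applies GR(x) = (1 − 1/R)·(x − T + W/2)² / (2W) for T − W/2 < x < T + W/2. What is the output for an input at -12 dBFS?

-15.24 dBFS

x − T + W/2 = -12 − (-16) + 5 = 9.
GR = (1 − 1/5) × 9² / 20 = 0.8 × 81 / 20 = 3.24 dB.
Output = -12 − 3.24 = -15.24 dBFS.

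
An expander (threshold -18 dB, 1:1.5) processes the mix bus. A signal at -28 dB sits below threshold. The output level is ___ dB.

-33 dB

The input is 10 dB below the -18 dB threshold.
A 1:1.5 expander multiplies undershoot by 1.5: 10 × 1.5 = 15 dB below threshold.
Output = -18 − 15 = -33 dB.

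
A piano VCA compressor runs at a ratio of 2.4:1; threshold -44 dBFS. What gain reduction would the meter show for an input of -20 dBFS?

Overshoot = -20 − (-44) = 24 dB.
After 2.4:1 compression the overshoot becomes 24/2.4 = 10 dB.
So the signal is attenuated by 24 − 10 = 14 dB.

14 dB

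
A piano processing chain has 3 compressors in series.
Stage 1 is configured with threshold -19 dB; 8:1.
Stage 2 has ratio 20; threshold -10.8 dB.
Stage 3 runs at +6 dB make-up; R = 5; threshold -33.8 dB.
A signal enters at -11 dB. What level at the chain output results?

-24.64 dB

Stage 1: overshoot 8 dB → 8/8 = 1 dB → -18 dB.
Stage 2: -18 dB is at or below the -10.8 dB threshold — no compression; output -18 dB.
Stage 3: 15.8 dB above -33.8 dB, reduced 5:1 to 3.16 dB above → -30.64 dB; +6 dB make-up → -24.64 dB.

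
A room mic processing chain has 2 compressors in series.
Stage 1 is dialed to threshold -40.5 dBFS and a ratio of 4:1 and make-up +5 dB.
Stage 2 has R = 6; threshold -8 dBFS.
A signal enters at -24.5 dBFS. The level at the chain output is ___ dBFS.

Stage 1: 16 dB above -40.5 dBFS, reduced 4:1 to 4 dB above → -36.5 dBFS; +5 dB make-up → -31.5 dBFS.
Stage 2: -31.5 dBFS ≤ -8 dBFS, so stage 2 doesn't engage; output -31.5 dBFS.

-31.5 dBFS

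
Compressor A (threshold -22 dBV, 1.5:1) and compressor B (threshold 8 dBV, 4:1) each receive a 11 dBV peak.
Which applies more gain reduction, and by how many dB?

A: GR = 33 − 33/1.5 = 11 dB.
B: GR = 3 − 3/4 = 2.25 dB.
A applies 8.75 dB more gain reduction.

A, by 8.75 dB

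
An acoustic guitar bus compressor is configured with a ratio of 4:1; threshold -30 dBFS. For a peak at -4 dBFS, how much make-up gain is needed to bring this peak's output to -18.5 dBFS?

The peak compresses to -30 + 26/4 = -23.5 dBFS.
To reach -18.5 dBFS requires -18.5 − (-23.5) = 5 dB of make-up.

5 dB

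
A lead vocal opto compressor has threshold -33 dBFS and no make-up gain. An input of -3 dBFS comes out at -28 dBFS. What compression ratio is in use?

Input overshoot = -3 − (-33) = 30 dB; output overshoot = -28 − (-33) = 5 dB.
Ratio = 30 / 5 = 6.

6:1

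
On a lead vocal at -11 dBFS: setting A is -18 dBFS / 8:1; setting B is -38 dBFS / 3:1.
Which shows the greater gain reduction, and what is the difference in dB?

B, by 11.875 dB

A: GR = 7 − 7/8 = 6.125 dB.
B: GR = 27 − 27/3 = 18 dB.
B applies 11.875 dB more gain reduction.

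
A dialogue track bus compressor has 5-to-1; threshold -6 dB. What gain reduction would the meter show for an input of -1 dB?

4 dB

Overshoot = -1 − (-6) = 5 dB.
After 5:1 compression the overshoot becomes 5/5 = 1 dB.
So the signal is attenuated by 5 − 1 = 4 dB.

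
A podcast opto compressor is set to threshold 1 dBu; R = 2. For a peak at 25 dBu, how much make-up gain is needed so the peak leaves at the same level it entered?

Without make-up, output = threshold + overshoot/2 = 1 + 12 = 13 dBu.
Gap to target: 12 dB.

12 dB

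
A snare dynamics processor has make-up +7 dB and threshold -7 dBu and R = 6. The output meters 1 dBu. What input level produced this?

-1 dBu

Stripping the +7 dB make-up gives -6 dBu at the gain stage.
Post-compression overshoot = -6 − (-7) = 1 dB.
Before 6:1 compression the overshoot was 1 × 6 = 6 dB, so input = -7 + 6 = -1 dBu.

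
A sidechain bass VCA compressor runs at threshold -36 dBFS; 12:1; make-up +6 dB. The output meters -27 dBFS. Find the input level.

0 dBFS

Stripping the +6 dB make-up gives -33 dBFS at the gain stage.
The compressed level sits -33 − (-36) = 3 dB over threshold.
Input overshoot = R × output overshoot = 36 dB → input = -36 + 36 = 0 dBFS.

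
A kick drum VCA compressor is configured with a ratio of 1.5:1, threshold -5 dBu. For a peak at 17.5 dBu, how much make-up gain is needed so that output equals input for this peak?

7.5 dB

Overshoot 22.5 dB → 22.5/1.5 = 15 dB after compression, so the compressed level is -5 + 15 = 10 dBu.
Make-up = target − compressed = 17.5 − 10 = 7.5 dB.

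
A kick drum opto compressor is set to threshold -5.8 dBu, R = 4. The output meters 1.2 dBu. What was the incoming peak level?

The compressed level sits 1.2 − (-5.8) = 7 dB over threshold.
Before 4:1 compression the overshoot was 7 × 4 = 28 dB, so input = -5.8 + 28 = 22.2 dBu.

22.2 dBu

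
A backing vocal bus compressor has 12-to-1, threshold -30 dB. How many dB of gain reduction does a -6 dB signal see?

The signal is 24 dB above threshold.
At 12:1, output sits 24/12 = 2 dB above threshold.
GR = overshoot in − overshoot out = 24 − 2 = 22 dB.

22 dB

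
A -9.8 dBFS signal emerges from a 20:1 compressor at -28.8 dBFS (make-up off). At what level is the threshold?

-29.8 dBFS

Input is 20 dB above T (since output overshoot × R = input overshoot: (-28.8 − T)·20 = -9.8 − T gives T = -29.8 dBFS).
Check: -29.8 + (-9.8 − (-29.8))/20 = -29.8 + 1 = -28.8 dBFS. ✓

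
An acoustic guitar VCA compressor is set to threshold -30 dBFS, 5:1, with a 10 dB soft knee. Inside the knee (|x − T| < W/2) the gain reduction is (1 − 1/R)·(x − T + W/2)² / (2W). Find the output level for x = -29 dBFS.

-30.44 dBFS

x − T + W/2 = -29 − (-30) + 5 = 6.
GR = (1 − 1/5) × 6² / 20 = 0.8 × 36 / 20 = 1.44 dB.
Output = -29 − 1.44 = -30.44 dBFS.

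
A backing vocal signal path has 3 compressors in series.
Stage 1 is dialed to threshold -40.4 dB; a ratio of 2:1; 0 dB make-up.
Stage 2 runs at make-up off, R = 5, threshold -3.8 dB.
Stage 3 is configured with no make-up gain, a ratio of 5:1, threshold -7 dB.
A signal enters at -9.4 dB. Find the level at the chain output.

-24.9 dB

Stage 1: -9.4 dB is 31 dB over -40.4 dB; at 2:1 that becomes 15.5 dB over, giving -24.9 dB.
Stage 2: below threshold (-24.9 ≤ -3.8); passes unchanged; output -24.9 dB.
Stage 3: below threshold (-24.9 ≤ -7); passes unchanged; output -24.9 dB.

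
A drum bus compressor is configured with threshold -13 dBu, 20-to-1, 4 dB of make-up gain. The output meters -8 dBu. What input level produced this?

Remove make-up: -8 − 4 = -12 dBu.
The compressed level sits -12 − (-13) = 1 dB over threshold.
Undo the ratio: input overshoot = 1 × 20 = 20 dB, giving input = 7 dBu.

7 dBu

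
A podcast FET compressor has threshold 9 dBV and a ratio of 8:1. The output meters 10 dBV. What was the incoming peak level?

17 dBV

Post-compression overshoot = 10 − 9 = 1 dB.
Before 8:1 compression the overshoot was 1 × 8 = 8 dB, so input = 9 + 8 = 17 dBV.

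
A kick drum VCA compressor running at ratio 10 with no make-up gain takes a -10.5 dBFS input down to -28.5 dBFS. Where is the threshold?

Gain reduction = -10.5 − (-28.5) = 18 dB; output overshoot = GR / (R − 1) = 18 / 9 = 2 dB.
Threshold = output − output overshoot = -28.5 − 2 = -30.5 dBFS.

-30.5 dBFS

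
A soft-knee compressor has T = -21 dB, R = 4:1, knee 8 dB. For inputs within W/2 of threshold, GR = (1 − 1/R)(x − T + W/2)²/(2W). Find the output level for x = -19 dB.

x − T + W/2 = -19 − (-21) + 4 = 6.
GR = (1 − 1/4) × 6² / 16 = 0.75 × 36 / 16 = 1.6875 dB.
Output = -19 − 1.6875 = -20.6875 dB.

-20.6875 dB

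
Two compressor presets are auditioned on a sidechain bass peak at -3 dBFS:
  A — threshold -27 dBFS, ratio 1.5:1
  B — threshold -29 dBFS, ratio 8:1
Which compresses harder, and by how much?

B, by 14.75 dB

A: 24 dB over, compressed to 16 dB over, so 8 dB of GR.
B: 26 dB over, compressed to 3.25 dB over, so 22.75 dB of GR.
B applies 14.75 dB more gain reduction.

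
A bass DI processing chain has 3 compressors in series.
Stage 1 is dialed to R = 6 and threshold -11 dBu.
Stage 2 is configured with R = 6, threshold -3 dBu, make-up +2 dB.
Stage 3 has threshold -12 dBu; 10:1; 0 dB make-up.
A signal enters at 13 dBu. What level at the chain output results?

Stage 1: 24 dB above -11 dBu, reduced 6:1 to 4 dB above → -7 dBu.
Stage 2: -7 dBu is at or below the -3 dBu threshold — no compression; make-up brings it to -5 dBu.
Stage 3: -5 dBu is 7 dB over -12 dBu; at 10:1 that becomes 0.7 dB over, giving -11.3 dBu.

-11.3 dBu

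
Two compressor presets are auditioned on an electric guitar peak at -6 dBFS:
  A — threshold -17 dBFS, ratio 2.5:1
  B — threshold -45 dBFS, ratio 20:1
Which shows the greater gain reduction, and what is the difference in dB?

B, by 30.45 dB

A: 11 dB over, compressed to 4.4 dB over, so 6.6 dB of GR.
B: 39 dB over, compressed to 1.95 dB over, so 37.05 dB of GR.
Difference: 30.45 dB in favour of B.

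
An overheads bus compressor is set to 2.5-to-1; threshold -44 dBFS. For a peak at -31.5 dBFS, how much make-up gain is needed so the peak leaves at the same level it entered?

The peak compresses to -44 + 12.5/2.5 = -39 dBFS.
To reach -31.5 dBFS requires -31.5 − (-39) = 7.5 dB of make-up.

7.5 dB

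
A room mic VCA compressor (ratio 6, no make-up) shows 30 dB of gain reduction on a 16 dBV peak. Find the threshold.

-20 dBV

Gain reduction = 16 − (-14) = 30 dB; output overshoot = GR / (R − 1) = 30 / 5 = 6 dB.
Threshold = output − output overshoot = -14 − 6 = -20 dBV.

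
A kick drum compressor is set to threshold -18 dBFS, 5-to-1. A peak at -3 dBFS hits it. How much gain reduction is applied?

The signal is 15 dB above threshold.
A 5:1 ratio leaves 3 dB of that excess.
GR = overshoot in − overshoot out = 15 − 3 = 12 dB.

12 dB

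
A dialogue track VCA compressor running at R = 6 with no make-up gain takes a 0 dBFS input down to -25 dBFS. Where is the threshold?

Gain reduction = 0 − (-25) = 25 dB; output overshoot = GR / (R − 1) = 25 / 5 = 5 dB.
Threshold = output − output overshoot = -25 − 5 = -30 dBFS.

-30 dBFS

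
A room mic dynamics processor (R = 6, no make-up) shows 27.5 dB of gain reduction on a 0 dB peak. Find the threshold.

-33 dB

Gain reduction = 0 − (-27.5) = 27.5 dB; output overshoot = GR / (R − 1) = 27.5 / 5 = 5.5 dB.
Threshold = output − output overshoot = -27.5 − 5.5 = -33 dB.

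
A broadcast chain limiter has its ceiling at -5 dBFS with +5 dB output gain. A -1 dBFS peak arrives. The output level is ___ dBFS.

0 dBFS

At ∞:1, everything above -5 dBFS is held at the ceiling.
Output gain then adds 5 dB: -5 + 5 = 0 dBFS.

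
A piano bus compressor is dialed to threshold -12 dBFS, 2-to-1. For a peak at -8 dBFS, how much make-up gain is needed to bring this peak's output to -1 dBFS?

Overshoot 4 dB → 4/2 = 2 dB after compression, so the compressed level is -12 + 2 = -10 dBFS.
Make-up = target − compressed = -1 − (-10) = 9 dB.

9 dB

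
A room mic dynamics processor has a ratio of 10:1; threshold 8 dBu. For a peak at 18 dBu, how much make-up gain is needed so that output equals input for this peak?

9 dB

Overshoot 10 dB → 10/10 = 1 dB after compression, so the compressed level is 8 + 1 = 9 dBu.
Make-up = target − compressed = 18 − 9 = 9 dB.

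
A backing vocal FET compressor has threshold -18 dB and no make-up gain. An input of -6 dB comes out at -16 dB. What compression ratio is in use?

Input overshoot = -6 − (-18) = 12 dB; output overshoot = -16 − (-18) = 2 dB.
Ratio = 12 / 2 = 6.

6:1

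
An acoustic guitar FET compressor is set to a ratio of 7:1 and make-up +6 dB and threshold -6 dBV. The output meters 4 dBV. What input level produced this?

22 dBV

Remove make-up: 4 − 6 = -2 dBV.
The compressed level sits -2 − (-6) = 4 dB over threshold.
Input overshoot = R × output overshoot = 28 dB → input = -6 + 28 = 22 dBV.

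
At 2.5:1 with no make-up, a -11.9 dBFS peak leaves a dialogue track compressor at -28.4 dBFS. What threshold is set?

-39.4 dBFS

Gain reduction = -11.9 − (-28.4) = 16.5 dB; output overshoot = GR / (R − 1) = 16.5 / 1.5 = 11 dB.
Threshold = output − output overshoot = -28.4 − 11 = -39.4 dBFS.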